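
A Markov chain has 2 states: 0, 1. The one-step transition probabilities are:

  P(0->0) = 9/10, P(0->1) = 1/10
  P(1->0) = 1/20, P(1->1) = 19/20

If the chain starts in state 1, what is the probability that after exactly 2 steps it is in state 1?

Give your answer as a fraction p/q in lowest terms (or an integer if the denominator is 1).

Computing P^2 by repeated multiplication:
P^1 =
  0: [9/10, 1/10]
  1: [1/20, 19/20]
P^2 =
  0: [163/200, 37/200]
  1: [37/400, 363/400]

(P^2)[1 -> 1] = 363/400

Answer: 363/400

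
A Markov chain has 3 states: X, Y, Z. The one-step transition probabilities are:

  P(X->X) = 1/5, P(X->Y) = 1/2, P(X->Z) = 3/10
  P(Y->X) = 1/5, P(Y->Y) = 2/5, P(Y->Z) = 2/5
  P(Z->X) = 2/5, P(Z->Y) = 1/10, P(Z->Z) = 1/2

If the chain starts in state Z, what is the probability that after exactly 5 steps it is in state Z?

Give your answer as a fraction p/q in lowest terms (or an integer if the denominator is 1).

Computing P^5 by repeated multiplication:
P^1 =
  X: [1/5, 1/2, 3/10]
  Y: [1/5, 2/5, 2/5]
  Z: [2/5, 1/10, 1/2]
P^2 =
  X: [13/50, 33/100, 41/100]
  Y: [7/25, 3/10, 21/50]
  Z: [3/10, 29/100, 41/100]
P^3 =
  X: [141/500, 303/1000, 83/200]
  Y: [71/250, 151/500, 207/500]
  Z: [141/500, 307/1000, 411/1000]
P^4 =
  X: [283/1000, 3037/10000, 4133/10000]
  Y: [707/2500, 1521/5000, 413/1000]
  Z: [1411/5000, 3049/10000, 4129/10000]
P^5 =
  X: [14133/50000, 30431/100000, 41303/100000]
  Y: [1413/5000, 15219/50000, 20651/50000]
  Z: [14129/50000, 6087/20000, 41307/100000]

(P^5)[Z -> Z] = 41307/100000

Answer: 41307/100000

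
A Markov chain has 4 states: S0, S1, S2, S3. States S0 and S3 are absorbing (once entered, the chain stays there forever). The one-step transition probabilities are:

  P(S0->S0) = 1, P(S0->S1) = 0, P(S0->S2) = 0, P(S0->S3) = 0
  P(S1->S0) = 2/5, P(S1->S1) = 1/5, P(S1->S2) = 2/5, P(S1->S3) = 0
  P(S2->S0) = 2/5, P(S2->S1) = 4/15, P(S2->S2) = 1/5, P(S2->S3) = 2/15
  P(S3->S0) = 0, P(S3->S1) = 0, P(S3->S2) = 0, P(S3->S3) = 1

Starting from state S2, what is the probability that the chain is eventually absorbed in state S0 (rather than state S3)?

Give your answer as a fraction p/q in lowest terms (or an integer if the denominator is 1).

Let a_i = P(absorbed in S0 | start in state i).
Boundary conditions: a_S0 = 1, a_S3 = 0.
For each transient state i, a_i = sum_j P(i->j) * a_j:
  a_S1 = 2/5*a_S0 + 1/5*a_S1 + 2/5*a_S2 + 0*a_S3
  a_S2 = 2/5*a_S0 + 4/15*a_S1 + 1/5*a_S2 + 2/15*a_S3

Substituting a_S0 = 1 and a_S3 = 0, rearrange to (I - Q) a = r where r[i] = P(i -> S0):
  [4/5, -2/5] . (a_S1, a_S2) = 2/5
  [-4/15, 4/5] . (a_S1, a_S2) = 2/5

Solving yields:
  a_S1 = 9/10
  a_S2 = 4/5

Starting state is S2, so the absorption probability is a_S2 = 4/5.

Answer: 4/5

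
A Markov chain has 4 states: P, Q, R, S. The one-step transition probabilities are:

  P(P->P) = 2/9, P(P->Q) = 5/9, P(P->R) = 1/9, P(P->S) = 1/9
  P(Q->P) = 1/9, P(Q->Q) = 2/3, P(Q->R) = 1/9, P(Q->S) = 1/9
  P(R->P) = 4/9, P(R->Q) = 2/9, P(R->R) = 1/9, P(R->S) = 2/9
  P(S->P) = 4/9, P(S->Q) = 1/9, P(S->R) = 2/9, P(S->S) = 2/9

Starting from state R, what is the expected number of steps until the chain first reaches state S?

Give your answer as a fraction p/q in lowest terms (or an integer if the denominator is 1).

Answer: 36/5

Derivation:
Let h_i = expected steps to first reach S from state i.
Boundary: h_S = 0.
First-step equations for the other states:
  h_P = 1 + 2/9*h_P + 5/9*h_Q + 1/9*h_R + 1/9*h_S
  h_Q = 1 + 1/9*h_P + 2/3*h_Q + 1/9*h_R + 1/9*h_S
  h_R = 1 + 4/9*h_P + 2/9*h_Q + 1/9*h_R + 2/9*h_S

Substituting h_S = 0 and rearranging gives the linear system (I - Q) h = 1:
  [7/9, -5/9, -1/9] . (h_P, h_Q, h_R) = 1
  [-1/9, 1/3, -1/9] . (h_P, h_Q, h_R) = 1
  [-4/9, -2/9, 8/9] . (h_P, h_Q, h_R) = 1

Solving yields:
  h_P = 81/10
  h_Q = 81/10
  h_R = 36/5

Starting state is R, so the expected hitting time is h_R = 36/5.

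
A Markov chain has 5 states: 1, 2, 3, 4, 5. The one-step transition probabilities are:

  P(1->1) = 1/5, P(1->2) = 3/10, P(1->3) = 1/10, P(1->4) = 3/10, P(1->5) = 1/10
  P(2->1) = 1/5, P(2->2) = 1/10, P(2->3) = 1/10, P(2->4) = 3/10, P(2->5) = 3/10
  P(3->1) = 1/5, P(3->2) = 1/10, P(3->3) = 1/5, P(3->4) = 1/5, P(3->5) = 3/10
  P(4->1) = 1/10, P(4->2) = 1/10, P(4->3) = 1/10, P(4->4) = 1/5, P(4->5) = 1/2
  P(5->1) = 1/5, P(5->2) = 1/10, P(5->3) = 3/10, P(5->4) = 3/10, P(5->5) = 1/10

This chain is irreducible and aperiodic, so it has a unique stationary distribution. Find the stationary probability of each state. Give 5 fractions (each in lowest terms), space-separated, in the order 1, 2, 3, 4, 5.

The stationary distribution satisfies pi = pi * P, i.e.:
  pi_1 = 1/5*pi_1 + 1/5*pi_2 + 1/5*pi_3 + 1/10*pi_4 + 1/5*pi_5
  pi_2 = 3/10*pi_1 + 1/10*pi_2 + 1/10*pi_3 + 1/10*pi_4 + 1/10*pi_5
  pi_3 = 1/10*pi_1 + 1/10*pi_2 + 1/5*pi_3 + 1/10*pi_4 + 3/10*pi_5
  pi_4 = 3/10*pi_1 + 3/10*pi_2 + 1/5*pi_3 + 1/5*pi_4 + 3/10*pi_5
  pi_5 = 1/10*pi_1 + 3/10*pi_2 + 3/10*pi_3 + 1/2*pi_4 + 1/10*pi_5
with normalization: pi_1 + pi_2 + pi_3 + pi_4 + pi_5 = 1.

Using the first 4 balance equations plus normalization, the linear system A*pi = b is:
  [-4/5, 1/5, 1/5, 1/10, 1/5] . pi = 0
  [3/10, -9/10, 1/10, 1/10, 1/10] . pi = 0
  [1/10, 1/10, -4/5, 1/10, 3/10] . pi = 0
  [3/10, 3/10, 1/5, -4/5, 3/10] . pi = 0
  [1, 1, 1, 1, 1] . pi = 1

Solving yields:
  pi_1 = 1039/5962
  pi_2 = 402/2981
  pi_3 = 46/271
  pi_4 = 767/2981
  pi_5 = 143/542

Verification (pi * P):
  1039/5962*1/5 + 402/2981*1/5 + 46/271*1/5 + 767/2981*1/10 + 143/542*1/5 = 1039/5962 = pi_1  (ok)
  1039/5962*3/10 + 402/2981*1/10 + 46/271*1/10 + 767/2981*1/10 + 143/542*1/10 = 402/2981 = pi_2  (ok)
  1039/5962*1/10 + 402/2981*1/10 + 46/271*1/5 + 767/2981*1/10 + 143/542*3/10 = 46/271 = pi_3  (ok)
  1039/5962*3/10 + 402/2981*3/10 + 46/271*1/5 + 767/2981*1/5 + 143/542*3/10 = 767/2981 = pi_4  (ok)
  1039/5962*1/10 + 402/2981*3/10 + 46/271*3/10 + 767/2981*1/2 + 143/542*1/10 = 143/542 = pi_5  (ok)

Answer: 1039/5962 402/2981 46/271 767/2981 143/542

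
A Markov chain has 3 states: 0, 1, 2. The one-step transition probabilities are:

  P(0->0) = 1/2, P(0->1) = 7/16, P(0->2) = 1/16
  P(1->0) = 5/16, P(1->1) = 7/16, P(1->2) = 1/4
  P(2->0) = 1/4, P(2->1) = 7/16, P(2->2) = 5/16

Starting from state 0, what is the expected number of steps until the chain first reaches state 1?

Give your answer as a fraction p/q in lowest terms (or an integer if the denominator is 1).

Answer: 16/7

Derivation:
Let h_i = expected steps to first reach 1 from state i.
Boundary: h_1 = 0.
First-step equations for the other states:
  h_0 = 1 + 1/2*h_0 + 7/16*h_1 + 1/16*h_2
  h_2 = 1 + 1/4*h_0 + 7/16*h_1 + 5/16*h_2

Substituting h_1 = 0 and rearranging gives the linear system (I - Q) h = 1:
  [1/2, -1/16] . (h_0, h_2) = 1
  [-1/4, 11/16] . (h_0, h_2) = 1

Solving yields:
  h_0 = 16/7
  h_2 = 16/7

Starting state is 0, so the expected hitting time is h_0 = 16/7.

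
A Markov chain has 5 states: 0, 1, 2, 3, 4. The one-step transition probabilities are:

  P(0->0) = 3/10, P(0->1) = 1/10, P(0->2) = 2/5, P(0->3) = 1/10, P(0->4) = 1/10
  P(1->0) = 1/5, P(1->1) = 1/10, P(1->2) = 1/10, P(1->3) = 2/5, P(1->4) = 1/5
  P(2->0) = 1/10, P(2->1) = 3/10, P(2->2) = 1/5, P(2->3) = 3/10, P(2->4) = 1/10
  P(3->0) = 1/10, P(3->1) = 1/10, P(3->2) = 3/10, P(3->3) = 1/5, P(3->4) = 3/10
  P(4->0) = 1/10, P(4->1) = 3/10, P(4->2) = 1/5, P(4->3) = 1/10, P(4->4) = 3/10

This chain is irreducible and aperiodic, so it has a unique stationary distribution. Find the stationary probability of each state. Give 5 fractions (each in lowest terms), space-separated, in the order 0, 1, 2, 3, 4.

The stationary distribution satisfies pi = pi * P, i.e.:
  pi_0 = 3/10*pi_0 + 1/5*pi_1 + 1/10*pi_2 + 1/10*pi_3 + 1/10*pi_4
  pi_1 = 1/10*pi_0 + 1/10*pi_1 + 3/10*pi_2 + 1/10*pi_3 + 3/10*pi_4
  pi_2 = 2/5*pi_0 + 1/10*pi_1 + 1/5*pi_2 + 3/10*pi_3 + 1/5*pi_4
  pi_3 = 1/10*pi_0 + 2/5*pi_1 + 3/10*pi_2 + 1/5*pi_3 + 1/10*pi_4
  pi_4 = 1/10*pi_0 + 1/5*pi_1 + 1/10*pi_2 + 3/10*pi_3 + 3/10*pi_4
with normalization: pi_0 + pi_1 + pi_2 + pi_3 + pi_4 = 1.

Using the first 4 balance equations plus normalization, the linear system A*pi = b is:
  [-7/10, 1/5, 1/10, 1/10, 1/10] . pi = 0
  [1/10, -9/10, 3/10, 1/10, 3/10] . pi = 0
  [2/5, 1/10, -4/5, 3/10, 1/5] . pi = 0
  [1/10, 2/5, 3/10, -4/5, 1/10] . pi = 0
  [1, 1, 1, 1, 1] . pi = 1

Solving yields:
  pi_0 = 337/2270
  pi_1 = 213/1135
  pi_2 = 53/227
  pi_3 = 256/1135
  pi_4 = 93/454

Verification (pi * P):
  337/2270*3/10 + 213/1135*1/5 + 53/227*1/10 + 256/1135*1/10 + 93/454*1/10 = 337/2270 = pi_0  (ok)
  337/2270*1/10 + 213/1135*1/10 + 53/227*3/10 + 256/1135*1/10 + 93/454*3/10 = 213/1135 = pi_1  (ok)
  337/2270*2/5 + 213/1135*1/10 + 53/227*1/5 + 256/1135*3/10 + 93/454*1/5 = 53/227 = pi_2  (ok)
  337/2270*1/10 + 213/1135*2/5 + 53/227*3/10 + 256/1135*1/5 + 93/454*1/10 = 256/1135 = pi_3  (ok)
  337/2270*1/10 + 213/1135*1/5 + 53/227*1/10 + 256/1135*3/10 + 93/454*3/10 = 93/454 = pi_4  (ok)

Answer: 337/2270 213/1135 53/227 256/1135 93/454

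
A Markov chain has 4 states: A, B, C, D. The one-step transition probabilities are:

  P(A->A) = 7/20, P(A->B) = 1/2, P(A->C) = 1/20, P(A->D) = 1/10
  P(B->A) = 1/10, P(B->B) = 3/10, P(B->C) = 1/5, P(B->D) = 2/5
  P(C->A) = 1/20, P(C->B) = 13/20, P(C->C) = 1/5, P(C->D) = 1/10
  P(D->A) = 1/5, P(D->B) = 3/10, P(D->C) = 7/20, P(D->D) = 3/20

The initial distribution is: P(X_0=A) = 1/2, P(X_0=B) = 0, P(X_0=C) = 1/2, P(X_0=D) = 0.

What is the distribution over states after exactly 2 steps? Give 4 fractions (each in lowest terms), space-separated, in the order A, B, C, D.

Propagating the distribution step by step (d_{t+1} = d_t * P):
d_0 = (A=1/2, B=0, C=1/2, D=0)
  d_1[A] = 1/2*7/20 + 0*1/10 + 1/2*1/20 + 0*1/5 = 1/5
  d_1[B] = 1/2*1/2 + 0*3/10 + 1/2*13/20 + 0*3/10 = 23/40
  d_1[C] = 1/2*1/20 + 0*1/5 + 1/2*1/5 + 0*7/20 = 1/8
  d_1[D] = 1/2*1/10 + 0*2/5 + 1/2*1/10 + 0*3/20 = 1/10
d_1 = (A=1/5, B=23/40, C=1/8, D=1/10)
  d_2[A] = 1/5*7/20 + 23/40*1/10 + 1/8*1/20 + 1/10*1/5 = 123/800
  d_2[B] = 1/5*1/2 + 23/40*3/10 + 1/8*13/20 + 1/10*3/10 = 307/800
  d_2[C] = 1/5*1/20 + 23/40*1/5 + 1/8*1/5 + 1/10*7/20 = 37/200
  d_2[D] = 1/5*1/10 + 23/40*2/5 + 1/8*1/10 + 1/10*3/20 = 111/400
d_2 = (A=123/800, B=307/800, C=37/200, D=111/400)

Answer: 123/800 307/800 37/200 111/400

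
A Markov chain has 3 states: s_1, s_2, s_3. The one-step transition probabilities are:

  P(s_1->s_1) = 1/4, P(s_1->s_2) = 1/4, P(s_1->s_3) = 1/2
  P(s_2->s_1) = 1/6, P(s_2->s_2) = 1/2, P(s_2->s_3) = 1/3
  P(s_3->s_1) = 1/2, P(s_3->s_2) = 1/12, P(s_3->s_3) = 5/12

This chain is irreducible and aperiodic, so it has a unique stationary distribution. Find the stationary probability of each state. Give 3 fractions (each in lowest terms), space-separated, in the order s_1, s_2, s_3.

Answer: 38/113 27/113 48/113

Derivation:
The stationary distribution satisfies pi = pi * P, i.e.:
  pi_s_1 = 1/4*pi_s_1 + 1/6*pi_s_2 + 1/2*pi_s_3
  pi_s_2 = 1/4*pi_s_1 + 1/2*pi_s_2 + 1/12*pi_s_3
  pi_s_3 = 1/2*pi_s_1 + 1/3*pi_s_2 + 5/12*pi_s_3
with normalization: pi_s_1 + pi_s_2 + pi_s_3 = 1.

Using the first 2 balance equations plus normalization, the linear system A*pi = b is:
  [-3/4, 1/6, 1/2] . pi = 0
  [1/4, -1/2, 1/12] . pi = 0
  [1, 1, 1] . pi = 1

Solving yields:
  pi_s_1 = 38/113
  pi_s_2 = 27/113
  pi_s_3 = 48/113

Verification (pi * P):
  38/113*1/4 + 27/113*1/6 + 48/113*1/2 = 38/113 = pi_s_1  (ok)
  38/113*1/4 + 27/113*1/2 + 48/113*1/12 = 27/113 = pi_s_2  (ok)
  38/113*1/2 + 27/113*1/3 + 48/113*5/12 = 48/113 = pi_s_3  (ok)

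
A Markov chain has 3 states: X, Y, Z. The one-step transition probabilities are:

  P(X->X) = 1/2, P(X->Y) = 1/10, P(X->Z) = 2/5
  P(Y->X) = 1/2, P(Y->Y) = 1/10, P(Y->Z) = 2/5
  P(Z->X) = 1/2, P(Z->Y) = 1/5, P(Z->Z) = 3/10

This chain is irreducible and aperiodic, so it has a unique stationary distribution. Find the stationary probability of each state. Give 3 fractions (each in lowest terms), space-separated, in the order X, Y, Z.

Answer: 1/2 3/22 4/11

Derivation:
The stationary distribution satisfies pi = pi * P, i.e.:
  pi_X = 1/2*pi_X + 1/2*pi_Y + 1/2*pi_Z
  pi_Y = 1/10*pi_X + 1/10*pi_Y + 1/5*pi_Z
  pi_Z = 2/5*pi_X + 2/5*pi_Y + 3/10*pi_Z
with normalization: pi_X + pi_Y + pi_Z = 1.

Using the first 2 balance equations plus normalization, the linear system A*pi = b is:
  [-1/2, 1/2, 1/2] . pi = 0
  [1/10, -9/10, 1/5] . pi = 0
  [1, 1, 1] . pi = 1

Solving yields:
  pi_X = 1/2
  pi_Y = 3/22
  pi_Z = 4/11

Verification (pi * P):
  1/2*1/2 + 3/22*1/2 + 4/11*1/2 = 1/2 = pi_X  (ok)
  1/2*1/10 + 3/22*1/10 + 4/11*1/5 = 3/22 = pi_Y  (ok)
  1/2*2/5 + 3/22*2/5 + 4/11*3/10 = 4/11 = pi_Z  (ok)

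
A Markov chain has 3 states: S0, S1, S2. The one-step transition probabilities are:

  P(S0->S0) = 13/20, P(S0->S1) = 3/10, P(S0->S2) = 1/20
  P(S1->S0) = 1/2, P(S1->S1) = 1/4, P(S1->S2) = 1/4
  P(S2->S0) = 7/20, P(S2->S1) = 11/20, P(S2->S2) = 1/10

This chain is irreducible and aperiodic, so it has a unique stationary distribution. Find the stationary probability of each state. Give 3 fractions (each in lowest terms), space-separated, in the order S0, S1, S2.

The stationary distribution satisfies pi = pi * P, i.e.:
  pi_S0 = 13/20*pi_S0 + 1/2*pi_S1 + 7/20*pi_S2
  pi_S1 = 3/10*pi_S0 + 1/4*pi_S1 + 11/20*pi_S2
  pi_S2 = 1/20*pi_S0 + 1/4*pi_S1 + 1/10*pi_S2
with normalization: pi_S0 + pi_S1 + pi_S2 = 1.

Using the first 2 balance equations plus normalization, the linear system A*pi = b is:
  [-7/20, 1/2, 7/20] . pi = 0
  [3/10, -3/4, 11/20] . pi = 0
  [1, 1, 1] . pi = 1

Solving yields:
  pi_S0 = 215/379
  pi_S1 = 119/379
  pi_S2 = 45/379

Verification (pi * P):
  215/379*13/20 + 119/379*1/2 + 45/379*7/20 = 215/379 = pi_S0  (ok)
  215/379*3/10 + 119/379*1/4 + 45/379*11/20 = 119/379 = pi_S1  (ok)
  215/379*1/20 + 119/379*1/4 + 45/379*1/10 = 45/379 = pi_S2  (ok)

Answer: 215/379 119/379 45/379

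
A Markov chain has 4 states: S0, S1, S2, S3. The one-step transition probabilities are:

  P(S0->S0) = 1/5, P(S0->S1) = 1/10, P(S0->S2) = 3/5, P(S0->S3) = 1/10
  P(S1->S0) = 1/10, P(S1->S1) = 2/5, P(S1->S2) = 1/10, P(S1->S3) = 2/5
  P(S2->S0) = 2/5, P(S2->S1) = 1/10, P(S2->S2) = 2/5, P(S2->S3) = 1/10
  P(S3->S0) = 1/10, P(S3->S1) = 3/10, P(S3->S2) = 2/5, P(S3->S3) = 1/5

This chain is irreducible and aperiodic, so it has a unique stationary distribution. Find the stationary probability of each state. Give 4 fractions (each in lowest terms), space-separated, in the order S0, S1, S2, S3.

Answer: 55/228 11/57 89/228 10/57

Derivation:
The stationary distribution satisfies pi = pi * P, i.e.:
  pi_S0 = 1/5*pi_S0 + 1/10*pi_S1 + 2/5*pi_S2 + 1/10*pi_S3
  pi_S1 = 1/10*pi_S0 + 2/5*pi_S1 + 1/10*pi_S2 + 3/10*pi_S3
  pi_S2 = 3/5*pi_S0 + 1/10*pi_S1 + 2/5*pi_S2 + 2/5*pi_S3
  pi_S3 = 1/10*pi_S0 + 2/5*pi_S1 + 1/10*pi_S2 + 1/5*pi_S3
with normalization: pi_S0 + pi_S1 + pi_S2 + pi_S3 = 1.

Using the first 3 balance equations plus normalization, the linear system A*pi = b is:
  [-4/5, 1/10, 2/5, 1/10] . pi = 0
  [1/10, -3/5, 1/10, 3/10] . pi = 0
  [3/5, 1/10, -3/5, 2/5] . pi = 0
  [1, 1, 1, 1] . pi = 1

Solving yields:
  pi_S0 = 55/228
  pi_S1 = 11/57
  pi_S2 = 89/228
  pi_S3 = 10/57

Verification (pi * P):
  55/228*1/5 + 11/57*1/10 + 89/228*2/5 + 10/57*1/10 = 55/228 = pi_S0  (ok)
  55/228*1/10 + 11/57*2/5 + 89/228*1/10 + 10/57*3/10 = 11/57 = pi_S1  (ok)
  55/228*3/5 + 11/57*1/10 + 89/228*2/5 + 10/57*2/5 = 89/228 = pi_S2  (ok)
  55/228*1/10 + 11/57*2/5 + 89/228*1/10 + 10/57*1/5 = 10/57 = pi_S3  (ok)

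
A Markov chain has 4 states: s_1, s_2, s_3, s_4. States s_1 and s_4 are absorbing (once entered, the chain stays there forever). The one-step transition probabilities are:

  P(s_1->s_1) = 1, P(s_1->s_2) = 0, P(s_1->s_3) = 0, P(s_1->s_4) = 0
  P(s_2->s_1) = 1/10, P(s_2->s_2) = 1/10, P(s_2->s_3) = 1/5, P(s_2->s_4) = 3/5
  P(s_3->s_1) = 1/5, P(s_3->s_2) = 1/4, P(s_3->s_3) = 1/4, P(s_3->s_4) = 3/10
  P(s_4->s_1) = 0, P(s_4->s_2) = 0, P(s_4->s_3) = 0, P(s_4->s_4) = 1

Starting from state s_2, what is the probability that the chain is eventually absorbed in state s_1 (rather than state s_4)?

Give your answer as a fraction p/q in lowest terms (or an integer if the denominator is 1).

Let a_i = P(absorbed in s_1 | start in state i).
Boundary conditions: a_s_1 = 1, a_s_4 = 0.
For each transient state i, a_i = sum_j P(i->j) * a_j:
  a_s_2 = 1/10*a_s_1 + 1/10*a_s_2 + 1/5*a_s_3 + 3/5*a_s_4
  a_s_3 = 1/5*a_s_1 + 1/4*a_s_2 + 1/4*a_s_3 + 3/10*a_s_4

Substituting a_s_1 = 1 and a_s_4 = 0, rearrange to (I - Q) a = r where r[i] = P(i -> s_1):
  [9/10, -1/5] . (a_s_2, a_s_3) = 1/10
  [-1/4, 3/4] . (a_s_2, a_s_3) = 1/5

Solving yields:
  a_s_2 = 23/125
  a_s_3 = 41/125

Starting state is s_2, so the absorption probability is a_s_2 = 23/125.

Answer: 23/125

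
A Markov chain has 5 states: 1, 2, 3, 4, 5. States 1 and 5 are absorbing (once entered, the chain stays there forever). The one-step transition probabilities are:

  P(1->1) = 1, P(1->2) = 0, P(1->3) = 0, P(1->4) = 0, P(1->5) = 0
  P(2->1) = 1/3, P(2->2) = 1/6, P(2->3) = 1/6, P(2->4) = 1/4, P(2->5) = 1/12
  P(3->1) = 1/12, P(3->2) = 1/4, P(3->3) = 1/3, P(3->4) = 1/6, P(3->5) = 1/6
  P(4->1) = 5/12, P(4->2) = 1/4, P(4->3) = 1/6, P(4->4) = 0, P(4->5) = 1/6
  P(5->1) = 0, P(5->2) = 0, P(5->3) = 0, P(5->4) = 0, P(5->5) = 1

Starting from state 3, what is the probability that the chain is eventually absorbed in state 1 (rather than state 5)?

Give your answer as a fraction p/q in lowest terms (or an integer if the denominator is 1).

Let a_i = P(absorbed in 1 | start in state i).
Boundary conditions: a_1 = 1, a_5 = 0.
For each transient state i, a_i = sum_j P(i->j) * a_j:
  a_2 = 1/3*a_1 + 1/6*a_2 + 1/6*a_3 + 1/4*a_4 + 1/12*a_5
  a_3 = 1/12*a_1 + 1/4*a_2 + 1/3*a_3 + 1/6*a_4 + 1/6*a_5
  a_4 = 5/12*a_1 + 1/4*a_2 + 1/6*a_3 + 0*a_4 + 1/6*a_5

Substituting a_1 = 1 and a_5 = 0, rearrange to (I - Q) a = r where r[i] = P(i -> 1):
  [5/6, -1/6, -1/4] . (a_2, a_3, a_4) = 1/3
  [-1/4, 2/3, -1/6] . (a_2, a_3, a_4) = 1/12
  [-1/4, -1/6, 1] . (a_2, a_3, a_4) = 5/12

Solving yields:
  a_2 = 269/373
  a_3 = 212/373
  a_4 = 258/373

Starting state is 3, so the absorption probability is a_3 = 212/373.

Answer: 212/373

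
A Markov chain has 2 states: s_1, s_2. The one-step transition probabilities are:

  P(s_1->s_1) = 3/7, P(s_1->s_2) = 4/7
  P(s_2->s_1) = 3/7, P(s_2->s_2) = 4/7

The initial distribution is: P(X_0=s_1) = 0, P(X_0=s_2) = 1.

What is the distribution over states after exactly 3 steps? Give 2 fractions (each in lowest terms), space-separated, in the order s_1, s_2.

Propagating the distribution step by step (d_{t+1} = d_t * P):
d_0 = (s_1=0, s_2=1)
  d_1[s_1] = 0*3/7 + 1*3/7 = 3/7
  d_1[s_2] = 0*4/7 + 1*4/7 = 4/7
d_1 = (s_1=3/7, s_2=4/7)
  d_2[s_1] = 3/7*3/7 + 4/7*3/7 = 3/7
  d_2[s_2] = 3/7*4/7 + 4/7*4/7 = 4/7
d_2 = (s_1=3/7, s_2=4/7)
  d_3[s_1] = 3/7*3/7 + 4/7*3/7 = 3/7
  d_3[s_2] = 3/7*4/7 + 4/7*4/7 = 4/7
d_3 = (s_1=3/7, s_2=4/7)

Answer: 3/7 4/7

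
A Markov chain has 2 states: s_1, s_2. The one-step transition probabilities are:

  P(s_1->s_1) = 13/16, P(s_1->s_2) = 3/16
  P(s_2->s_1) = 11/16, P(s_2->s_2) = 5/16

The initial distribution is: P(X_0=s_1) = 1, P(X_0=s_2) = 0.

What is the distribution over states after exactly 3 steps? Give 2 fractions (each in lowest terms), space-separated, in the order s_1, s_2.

Propagating the distribution step by step (d_{t+1} = d_t * P):
d_0 = (s_1=1, s_2=0)
  d_1[s_1] = 1*13/16 + 0*11/16 = 13/16
  d_1[s_2] = 1*3/16 + 0*5/16 = 3/16
d_1 = (s_1=13/16, s_2=3/16)
  d_2[s_1] = 13/16*13/16 + 3/16*11/16 = 101/128
  d_2[s_2] = 13/16*3/16 + 3/16*5/16 = 27/128
d_2 = (s_1=101/128, s_2=27/128)
  d_3[s_1] = 101/128*13/16 + 27/128*11/16 = 805/1024
  d_3[s_2] = 101/128*3/16 + 27/128*5/16 = 219/1024
d_3 = (s_1=805/1024, s_2=219/1024)

Answer: 805/1024 219/1024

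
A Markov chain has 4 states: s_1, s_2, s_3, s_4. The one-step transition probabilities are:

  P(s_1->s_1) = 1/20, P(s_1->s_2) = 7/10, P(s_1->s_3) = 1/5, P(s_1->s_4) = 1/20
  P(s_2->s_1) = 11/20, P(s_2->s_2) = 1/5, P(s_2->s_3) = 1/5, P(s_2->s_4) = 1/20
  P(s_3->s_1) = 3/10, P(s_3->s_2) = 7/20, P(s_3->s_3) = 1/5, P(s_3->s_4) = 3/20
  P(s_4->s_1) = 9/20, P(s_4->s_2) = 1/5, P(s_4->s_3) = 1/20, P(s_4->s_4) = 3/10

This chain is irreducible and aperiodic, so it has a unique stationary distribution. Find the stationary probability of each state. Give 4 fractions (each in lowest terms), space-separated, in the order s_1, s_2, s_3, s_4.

Answer: 605/1836 721/1836 19/102 14/153

Derivation:
The stationary distribution satisfies pi = pi * P, i.e.:
  pi_s_1 = 1/20*pi_s_1 + 11/20*pi_s_2 + 3/10*pi_s_3 + 9/20*pi_s_4
  pi_s_2 = 7/10*pi_s_1 + 1/5*pi_s_2 + 7/20*pi_s_3 + 1/5*pi_s_4
  pi_s_3 = 1/5*pi_s_1 + 1/5*pi_s_2 + 1/5*pi_s_3 + 1/20*pi_s_4
  pi_s_4 = 1/20*pi_s_1 + 1/20*pi_s_2 + 3/20*pi_s_3 + 3/10*pi_s_4
with normalization: pi_s_1 + pi_s_2 + pi_s_3 + pi_s_4 = 1.

Using the first 3 balance equations plus normalization, the linear system A*pi = b is:
  [-19/20, 11/20, 3/10, 9/20] . pi = 0
  [7/10, -4/5, 7/20, 1/5] . pi = 0
  [1/5, 1/5, -4/5, 1/20] . pi = 0
  [1, 1, 1, 1] . pi = 1

Solving yields:
  pi_s_1 = 605/1836
  pi_s_2 = 721/1836
  pi_s_3 = 19/102
  pi_s_4 = 14/153

Verification (pi * P):
  605/1836*1/20 + 721/1836*11/20 + 19/102*3/10 + 14/153*9/20 = 605/1836 = pi_s_1  (ok)
  605/1836*7/10 + 721/1836*1/5 + 19/102*7/20 + 14/153*1/5 = 721/1836 = pi_s_2  (ok)
  605/1836*1/5 + 721/1836*1/5 + 19/102*1/5 + 14/153*1/20 = 19/102 = pi_s_3  (ok)
  605/1836*1/20 + 721/1836*1/20 + 19/102*3/20 + 14/153*3/10 = 14/153 = pi_s_4  (ok)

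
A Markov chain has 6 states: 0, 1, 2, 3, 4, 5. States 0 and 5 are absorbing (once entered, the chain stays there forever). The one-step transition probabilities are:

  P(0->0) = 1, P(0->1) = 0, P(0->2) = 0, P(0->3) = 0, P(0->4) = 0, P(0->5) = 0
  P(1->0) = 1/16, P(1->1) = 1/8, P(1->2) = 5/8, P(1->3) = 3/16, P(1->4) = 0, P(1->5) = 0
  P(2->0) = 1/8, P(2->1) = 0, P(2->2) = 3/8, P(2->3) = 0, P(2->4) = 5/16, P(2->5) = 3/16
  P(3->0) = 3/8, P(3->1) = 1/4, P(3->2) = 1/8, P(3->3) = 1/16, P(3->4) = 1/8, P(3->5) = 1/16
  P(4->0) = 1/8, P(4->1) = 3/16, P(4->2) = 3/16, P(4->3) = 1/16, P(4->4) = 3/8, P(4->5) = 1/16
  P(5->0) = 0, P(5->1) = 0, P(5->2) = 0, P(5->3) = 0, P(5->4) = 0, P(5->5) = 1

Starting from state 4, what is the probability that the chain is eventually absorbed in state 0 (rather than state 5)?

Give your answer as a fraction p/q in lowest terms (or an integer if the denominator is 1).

Let a_i = P(absorbed in 0 | start in state i).
Boundary conditions: a_0 = 1, a_5 = 0.
For each transient state i, a_i = sum_j P(i->j) * a_j:
  a_1 = 1/16*a_0 + 1/8*a_1 + 5/8*a_2 + 3/16*a_3 + 0*a_4 + 0*a_5
  a_2 = 1/8*a_0 + 0*a_1 + 3/8*a_2 + 0*a_3 + 5/16*a_4 + 3/16*a_5
  a_3 = 3/8*a_0 + 1/4*a_1 + 1/8*a_2 + 1/16*a_3 + 1/8*a_4 + 1/16*a_5
  a_4 = 1/8*a_0 + 3/16*a_1 + 3/16*a_2 + 1/16*a_3 + 3/8*a_4 + 1/16*a_5

Substituting a_0 = 1 and a_5 = 0, rearrange to (I - Q) a = r where r[i] = P(i -> 0):
  [7/8, -5/8, -3/16, 0] . (a_1, a_2, a_3, a_4) = 1/16
  [0, 5/8, 0, -5/16] . (a_1, a_2, a_3, a_4) = 1/8
  [-1/4, -1/8, 15/16, -1/8] . (a_1, a_2, a_3, a_4) = 3/8
  [-3/16, -3/16, -1/16, 5/8] . (a_1, a_2, a_3, a_4) = 1/8

Solving yields:
  a_1 = 7871/13690
  a_2 = 6783/13690
  a_3 = 4779/6845
  a_4 = 809/1369

Starting state is 4, so the absorption probability is a_4 = 809/1369.

Answer: 809/1369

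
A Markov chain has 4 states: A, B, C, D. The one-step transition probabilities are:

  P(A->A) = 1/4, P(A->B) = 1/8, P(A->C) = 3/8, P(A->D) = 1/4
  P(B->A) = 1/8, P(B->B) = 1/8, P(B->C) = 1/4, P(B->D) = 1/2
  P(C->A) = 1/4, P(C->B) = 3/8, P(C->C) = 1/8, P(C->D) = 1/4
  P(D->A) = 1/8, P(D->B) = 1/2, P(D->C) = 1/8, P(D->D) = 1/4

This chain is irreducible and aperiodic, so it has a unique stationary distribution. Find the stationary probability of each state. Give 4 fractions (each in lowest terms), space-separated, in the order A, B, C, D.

Answer: 26/151 45/151 31/151 49/151

Derivation:
The stationary distribution satisfies pi = pi * P, i.e.:
  pi_A = 1/4*pi_A + 1/8*pi_B + 1/4*pi_C + 1/8*pi_D
  pi_B = 1/8*pi_A + 1/8*pi_B + 3/8*pi_C + 1/2*pi_D
  pi_C = 3/8*pi_A + 1/4*pi_B + 1/8*pi_C + 1/8*pi_D
  pi_D = 1/4*pi_A + 1/2*pi_B + 1/4*pi_C + 1/4*pi_D
with normalization: pi_A + pi_B + pi_C + pi_D = 1.

Using the first 3 balance equations plus normalization, the linear system A*pi = b is:
  [-3/4, 1/8, 1/4, 1/8] . pi = 0
  [1/8, -7/8, 3/8, 1/2] . pi = 0
  [3/8, 1/4, -7/8, 1/8] . pi = 0
  [1, 1, 1, 1] . pi = 1

Solving yields:
  pi_A = 26/151
  pi_B = 45/151
  pi_C = 31/151
  pi_D = 49/151

Verification (pi * P):
  26/151*1/4 + 45/151*1/8 + 31/151*1/4 + 49/151*1/8 = 26/151 = pi_A  (ok)
  26/151*1/8 + 45/151*1/8 + 31/151*3/8 + 49/151*1/2 = 45/151 = pi_B  (ok)
  26/151*3/8 + 45/151*1/4 + 31/151*1/8 + 49/151*1/8 = 31/151 = pi_C  (ok)
  26/151*1/4 + 45/151*1/2 + 31/151*1/4 + 49/151*1/4 = 49/151 = pi_D  (ok)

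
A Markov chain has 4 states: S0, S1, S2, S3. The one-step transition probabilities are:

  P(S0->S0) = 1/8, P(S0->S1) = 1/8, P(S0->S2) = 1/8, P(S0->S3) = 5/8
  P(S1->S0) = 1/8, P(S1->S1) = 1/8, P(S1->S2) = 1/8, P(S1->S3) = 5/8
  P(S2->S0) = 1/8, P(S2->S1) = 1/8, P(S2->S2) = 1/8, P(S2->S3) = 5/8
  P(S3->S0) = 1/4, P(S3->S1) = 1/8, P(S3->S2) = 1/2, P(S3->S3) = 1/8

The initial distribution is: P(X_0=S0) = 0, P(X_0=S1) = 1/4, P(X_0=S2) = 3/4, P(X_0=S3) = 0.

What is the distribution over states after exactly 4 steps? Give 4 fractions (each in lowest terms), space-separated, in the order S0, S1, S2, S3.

Answer: 47/256 1/8 77/256 25/64

Derivation:
Propagating the distribution step by step (d_{t+1} = d_t * P):
d_0 = (S0=0, S1=1/4, S2=3/4, S3=0)
  d_1[S0] = 0*1/8 + 1/4*1/8 + 3/4*1/8 + 0*1/4 = 1/8
  d_1[S1] = 0*1/8 + 1/4*1/8 + 3/4*1/8 + 0*1/8 = 1/8
  d_1[S2] = 0*1/8 + 1/4*1/8 + 3/4*1/8 + 0*1/2 = 1/8
  d_1[S3] = 0*5/8 + 1/4*5/8 + 3/4*5/8 + 0*1/8 = 5/8
d_1 = (S0=1/8, S1=1/8, S2=1/8, S3=5/8)
  d_2[S0] = 1/8*1/8 + 1/8*1/8 + 1/8*1/8 + 5/8*1/4 = 13/64
  d_2[S1] = 1/8*1/8 + 1/8*1/8 + 1/8*1/8 + 5/8*1/8 = 1/8
  d_2[S2] = 1/8*1/8 + 1/8*1/8 + 1/8*1/8 + 5/8*1/2 = 23/64
  d_2[S3] = 1/8*5/8 + 1/8*5/8 + 1/8*5/8 + 5/8*1/8 = 5/16
d_2 = (S0=13/64, S1=1/8, S2=23/64, S3=5/16)
  d_3[S0] = 13/64*1/8 + 1/8*1/8 + 23/64*1/8 + 5/16*1/4 = 21/128
  d_3[S1] = 13/64*1/8 + 1/8*1/8 + 23/64*1/8 + 5/16*1/8 = 1/8
  d_3[S2] = 13/64*1/8 + 1/8*1/8 + 23/64*1/8 + 5/16*1/2 = 31/128
  d_3[S3] = 13/64*5/8 + 1/8*5/8 + 23/64*5/8 + 5/16*1/8 = 15/32
d_3 = (S0=21/128, S1=1/8, S2=31/128, S3=15/32)
  d_4[S0] = 21/128*1/8 + 1/8*1/8 + 31/128*1/8 + 15/32*1/4 = 47/256
  d_4[S1] = 21/128*1/8 + 1/8*1/8 + 31/128*1/8 + 15/32*1/8 = 1/8
  d_4[S2] = 21/128*1/8 + 1/8*1/8 + 31/128*1/8 + 15/32*1/2 = 77/256
  d_4[S3] = 21/128*5/8 + 1/8*5/8 + 31/128*5/8 + 15/32*1/8 = 25/64
d_4 = (S0=47/256, S1=1/8, S2=77/256, S3=25/64)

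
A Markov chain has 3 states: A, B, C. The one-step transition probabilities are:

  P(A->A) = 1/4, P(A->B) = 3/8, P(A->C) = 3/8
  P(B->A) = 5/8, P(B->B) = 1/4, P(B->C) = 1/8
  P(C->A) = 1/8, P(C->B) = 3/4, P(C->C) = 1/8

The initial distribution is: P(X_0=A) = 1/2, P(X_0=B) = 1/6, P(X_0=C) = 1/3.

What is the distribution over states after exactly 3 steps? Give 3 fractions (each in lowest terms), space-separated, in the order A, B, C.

Answer: 1165/3072 1217/3072 115/512

Derivation:
Propagating the distribution step by step (d_{t+1} = d_t * P):
d_0 = (A=1/2, B=1/6, C=1/3)
  d_1[A] = 1/2*1/4 + 1/6*5/8 + 1/3*1/8 = 13/48
  d_1[B] = 1/2*3/8 + 1/6*1/4 + 1/3*3/4 = 23/48
  d_1[C] = 1/2*3/8 + 1/6*1/8 + 1/3*1/8 = 1/4
d_1 = (A=13/48, B=23/48, C=1/4)
  d_2[A] = 13/48*1/4 + 23/48*5/8 + 1/4*1/8 = 51/128
  d_2[B] = 13/48*3/8 + 23/48*1/4 + 1/4*3/4 = 157/384
  d_2[C] = 13/48*3/8 + 23/48*1/8 + 1/4*1/8 = 37/192
d_2 = (A=51/128, B=157/384, C=37/192)
  d_3[A] = 51/128*1/4 + 157/384*5/8 + 37/192*1/8 = 1165/3072
  d_3[B] = 51/128*3/8 + 157/384*1/4 + 37/192*3/4 = 1217/3072
  d_3[C] = 51/128*3/8 + 157/384*1/8 + 37/192*1/8 = 115/512
d_3 = (A=1165/3072, B=1217/3072, C=115/512)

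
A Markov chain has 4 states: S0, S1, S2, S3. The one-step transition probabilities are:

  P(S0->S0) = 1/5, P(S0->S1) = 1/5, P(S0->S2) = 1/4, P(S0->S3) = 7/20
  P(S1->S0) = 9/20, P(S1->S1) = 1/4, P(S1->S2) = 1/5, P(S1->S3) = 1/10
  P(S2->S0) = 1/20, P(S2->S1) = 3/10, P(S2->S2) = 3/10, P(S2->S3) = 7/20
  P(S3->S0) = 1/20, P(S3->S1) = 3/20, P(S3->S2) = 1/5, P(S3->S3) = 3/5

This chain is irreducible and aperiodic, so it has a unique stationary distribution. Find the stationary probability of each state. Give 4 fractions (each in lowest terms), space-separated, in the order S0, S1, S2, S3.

Answer: 71/445 381/1780 617/2670 2111/5340

Derivation:
The stationary distribution satisfies pi = pi * P, i.e.:
  pi_S0 = 1/5*pi_S0 + 9/20*pi_S1 + 1/20*pi_S2 + 1/20*pi_S3
  pi_S1 = 1/5*pi_S0 + 1/4*pi_S1 + 3/10*pi_S2 + 3/20*pi_S3
  pi_S2 = 1/4*pi_S0 + 1/5*pi_S1 + 3/10*pi_S2 + 1/5*pi_S3
  pi_S3 = 7/20*pi_S0 + 1/10*pi_S1 + 7/20*pi_S2 + 3/5*pi_S3
with normalization: pi_S0 + pi_S1 + pi_S2 + pi_S3 = 1.

Using the first 3 balance equations plus normalization, the linear system A*pi = b is:
  [-4/5, 9/20, 1/20, 1/20] . pi = 0
  [1/5, -3/4, 3/10, 3/20] . pi = 0
  [1/4, 1/5, -7/10, 1/5] . pi = 0
  [1, 1, 1, 1] . pi = 1

Solving yields:
  pi_S0 = 71/445
  pi_S1 = 381/1780
  pi_S2 = 617/2670
  pi_S3 = 2111/5340

Verification (pi * P):
  71/445*1/5 + 381/1780*9/20 + 617/2670*1/20 + 2111/5340*1/20 = 71/445 = pi_S0  (ok)
  71/445*1/5 + 381/1780*1/4 + 617/2670*3/10 + 2111/5340*3/20 = 381/1780 = pi_S1  (ok)
  71/445*1/4 + 381/1780*1/5 + 617/2670*3/10 + 2111/5340*1/5 = 617/2670 = pi_S2  (ok)
  71/445*7/20 + 381/1780*1/10 + 617/2670*7/20 + 2111/5340*3/5 = 2111/5340 = pi_S3  (ok)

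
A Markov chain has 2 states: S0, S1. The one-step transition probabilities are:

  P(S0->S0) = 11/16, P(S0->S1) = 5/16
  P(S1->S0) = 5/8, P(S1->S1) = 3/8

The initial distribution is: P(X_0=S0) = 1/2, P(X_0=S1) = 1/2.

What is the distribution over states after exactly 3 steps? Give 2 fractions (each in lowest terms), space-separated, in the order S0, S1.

Answer: 5461/8192 2731/8192

Derivation:
Propagating the distribution step by step (d_{t+1} = d_t * P):
d_0 = (S0=1/2, S1=1/2)
  d_1[S0] = 1/2*11/16 + 1/2*5/8 = 21/32
  d_1[S1] = 1/2*5/16 + 1/2*3/8 = 11/32
d_1 = (S0=21/32, S1=11/32)
  d_2[S0] = 21/32*11/16 + 11/32*5/8 = 341/512
  d_2[S1] = 21/32*5/16 + 11/32*3/8 = 171/512
d_2 = (S0=341/512, S1=171/512)
  d_3[S0] = 341/512*11/16 + 171/512*5/8 = 5461/8192
  d_3[S1] = 341/512*5/16 + 171/512*3/8 = 2731/8192
d_3 = (S0=5461/8192, S1=2731/8192)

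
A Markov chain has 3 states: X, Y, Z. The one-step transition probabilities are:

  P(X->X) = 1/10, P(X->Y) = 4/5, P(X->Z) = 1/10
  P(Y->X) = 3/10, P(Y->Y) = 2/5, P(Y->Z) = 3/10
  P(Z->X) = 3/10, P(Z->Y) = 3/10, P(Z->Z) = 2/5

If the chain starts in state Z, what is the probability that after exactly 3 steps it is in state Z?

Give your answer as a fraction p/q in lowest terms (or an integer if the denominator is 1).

Computing P^3 by repeated multiplication:
P^1 =
  X: [1/10, 4/5, 1/10]
  Y: [3/10, 2/5, 3/10]
  Z: [3/10, 3/10, 2/5]
P^2 =
  X: [7/25, 43/100, 29/100]
  Y: [6/25, 49/100, 27/100]
  Z: [6/25, 12/25, 7/25]
P^3 =
  X: [61/250, 483/1000, 273/1000]
  Y: [63/250, 469/1000, 279/1000]
  Z: [63/250, 117/250, 7/25]

(P^3)[Z -> Z] = 7/25

Answer: 7/25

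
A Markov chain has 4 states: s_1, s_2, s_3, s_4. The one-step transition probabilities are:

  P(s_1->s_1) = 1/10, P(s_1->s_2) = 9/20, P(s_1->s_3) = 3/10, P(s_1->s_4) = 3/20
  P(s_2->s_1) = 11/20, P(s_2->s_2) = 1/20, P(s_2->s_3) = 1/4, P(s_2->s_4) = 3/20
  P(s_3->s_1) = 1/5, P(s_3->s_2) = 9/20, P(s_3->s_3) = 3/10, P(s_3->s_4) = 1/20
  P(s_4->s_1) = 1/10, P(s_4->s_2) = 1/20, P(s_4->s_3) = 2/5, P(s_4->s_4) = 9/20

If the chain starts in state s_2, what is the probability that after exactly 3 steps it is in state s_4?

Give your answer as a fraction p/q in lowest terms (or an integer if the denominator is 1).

Answer: 679/4000

Derivation:
Computing P^3 by repeated multiplication:
P^1 =
  s_1: [1/10, 9/20, 3/10, 3/20]
  s_2: [11/20, 1/20, 1/4, 3/20]
  s_3: [1/5, 9/20, 3/10, 1/20]
  s_4: [1/10, 1/20, 2/5, 9/20]
P^2 =
  s_1: [133/400, 21/100, 117/400, 33/200]
  s_2: [59/400, 37/100, 5/16, 17/100]
  s_3: [133/400, 1/4, 113/400, 27/200]
  s_4: [13/80, 1/4, 137/400, 49/200]
P^3 =
  s_1: [179/800, 3/10, 153/500, 681/4000]
  s_2: [1191/4000, 117/500, 597/2000, 679/4000]
  s_3: [963/4000, 37/125, 301/1000, 649/4000]
  s_4: [987/4000, 63/250, 39/125, 757/4000]

(P^3)[s_2 -> s_4] = 679/4000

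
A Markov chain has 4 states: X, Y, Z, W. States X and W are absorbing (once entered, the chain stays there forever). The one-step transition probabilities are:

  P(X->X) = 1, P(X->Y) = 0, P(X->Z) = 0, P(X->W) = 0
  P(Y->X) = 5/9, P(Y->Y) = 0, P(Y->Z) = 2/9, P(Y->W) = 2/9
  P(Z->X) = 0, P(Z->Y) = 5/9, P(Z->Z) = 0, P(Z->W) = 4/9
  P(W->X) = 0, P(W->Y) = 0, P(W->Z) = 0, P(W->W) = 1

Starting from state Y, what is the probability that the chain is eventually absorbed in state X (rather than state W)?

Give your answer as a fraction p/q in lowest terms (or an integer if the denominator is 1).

Let a_i = P(absorbed in X | start in state i).
Boundary conditions: a_X = 1, a_W = 0.
For each transient state i, a_i = sum_j P(i->j) * a_j:
  a_Y = 5/9*a_X + 0*a_Y + 2/9*a_Z + 2/9*a_W
  a_Z = 0*a_X + 5/9*a_Y + 0*a_Z + 4/9*a_W

Substituting a_X = 1 and a_W = 0, rearrange to (I - Q) a = r where r[i] = P(i -> X):
  [1, -2/9] . (a_Y, a_Z) = 5/9
  [-5/9, 1] . (a_Y, a_Z) = 0

Solving yields:
  a_Y = 45/71
  a_Z = 25/71

Starting state is Y, so the absorption probability is a_Y = 45/71.

Answer: 45/71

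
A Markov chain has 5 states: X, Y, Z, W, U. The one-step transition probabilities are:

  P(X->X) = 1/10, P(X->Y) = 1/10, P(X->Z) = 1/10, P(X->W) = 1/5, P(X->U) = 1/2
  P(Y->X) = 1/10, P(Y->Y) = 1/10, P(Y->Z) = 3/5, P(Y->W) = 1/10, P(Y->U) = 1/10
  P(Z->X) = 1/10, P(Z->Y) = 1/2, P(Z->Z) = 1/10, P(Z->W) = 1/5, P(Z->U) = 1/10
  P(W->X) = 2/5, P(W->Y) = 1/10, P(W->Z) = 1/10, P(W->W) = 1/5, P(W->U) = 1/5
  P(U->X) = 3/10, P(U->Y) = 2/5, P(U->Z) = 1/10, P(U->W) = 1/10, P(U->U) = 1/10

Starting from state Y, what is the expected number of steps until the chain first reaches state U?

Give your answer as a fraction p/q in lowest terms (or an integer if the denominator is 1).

Let h_i = expected steps to first reach U from state i.
Boundary: h_U = 0.
First-step equations for the other states:
  h_X = 1 + 1/10*h_X + 1/10*h_Y + 1/10*h_Z + 1/5*h_W + 1/2*h_U
  h_Y = 1 + 1/10*h_X + 1/10*h_Y + 3/5*h_Z + 1/10*h_W + 1/10*h_U
  h_Z = 1 + 1/10*h_X + 1/2*h_Y + 1/10*h_Z + 1/5*h_W + 1/10*h_U
  h_W = 1 + 2/5*h_X + 1/10*h_Y + 1/10*h_Z + 1/5*h_W + 1/5*h_U

Substituting h_U = 0 and rearranging gives the linear system (I - Q) h = 1:
  [9/10, -1/10, -1/10, -1/5] . (h_X, h_Y, h_Z, h_W) = 1
  [-1/10, 9/10, -3/5, -1/10] . (h_X, h_Y, h_Z, h_W) = 1
  [-1/10, -1/2, 9/10, -1/5] . (h_X, h_Y, h_Z, h_W) = 1
  [-2/5, -1/10, -1/10, 4/5] . (h_X, h_Y, h_Z, h_W) = 1

Solving yields:
  h_X = 4000/1201
  h_Y = 6850/1201
  h_Z = 6740/1201
  h_W = 5200/1201

Starting state is Y, so the expected hitting time is h_Y = 6850/1201.

Answer: 6850/1201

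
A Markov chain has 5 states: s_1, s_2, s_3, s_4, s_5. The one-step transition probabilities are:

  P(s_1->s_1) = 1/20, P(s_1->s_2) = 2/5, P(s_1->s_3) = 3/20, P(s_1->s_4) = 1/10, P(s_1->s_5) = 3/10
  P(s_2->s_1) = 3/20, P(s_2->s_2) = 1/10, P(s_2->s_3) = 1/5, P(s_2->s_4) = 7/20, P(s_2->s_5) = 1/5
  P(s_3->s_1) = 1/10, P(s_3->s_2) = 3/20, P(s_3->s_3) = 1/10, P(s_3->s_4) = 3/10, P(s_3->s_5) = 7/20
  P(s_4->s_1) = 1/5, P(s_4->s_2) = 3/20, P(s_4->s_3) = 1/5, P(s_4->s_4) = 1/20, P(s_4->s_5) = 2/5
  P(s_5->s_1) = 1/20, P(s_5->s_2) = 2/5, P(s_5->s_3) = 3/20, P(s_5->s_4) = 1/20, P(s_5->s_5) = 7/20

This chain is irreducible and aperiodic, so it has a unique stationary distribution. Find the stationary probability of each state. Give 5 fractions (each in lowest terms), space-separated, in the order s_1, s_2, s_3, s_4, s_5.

The stationary distribution satisfies pi = pi * P, i.e.:
  pi_s_1 = 1/20*pi_s_1 + 3/20*pi_s_2 + 1/10*pi_s_3 + 1/5*pi_s_4 + 1/20*pi_s_5
  pi_s_2 = 2/5*pi_s_1 + 1/10*pi_s_2 + 3/20*pi_s_3 + 3/20*pi_s_4 + 2/5*pi_s_5
  pi_s_3 = 3/20*pi_s_1 + 1/5*pi_s_2 + 1/10*pi_s_3 + 1/5*pi_s_4 + 3/20*pi_s_5
  pi_s_4 = 1/10*pi_s_1 + 7/20*pi_s_2 + 3/10*pi_s_3 + 1/20*pi_s_4 + 1/20*pi_s_5
  pi_s_5 = 3/10*pi_s_1 + 1/5*pi_s_2 + 7/20*pi_s_3 + 2/5*pi_s_4 + 7/20*pi_s_5
with normalization: pi_s_1 + pi_s_2 + pi_s_3 + pi_s_4 + pi_s_5 = 1.

Using the first 4 balance equations plus normalization, the linear system A*pi = b is:
  [-19/20, 3/20, 1/10, 1/5, 1/20] . pi = 0
  [2/5, -9/10, 3/20, 3/20, 2/5] . pi = 0
  [3/20, 1/5, -9/10, 1/5, 3/20] . pi = 0
  [1/10, 7/20, 3/10, -19/20, 1/20] . pi = 0
  [1, 1, 1, 1, 1] . pi = 1

Solving yields:
  pi_s_1 = 24821/230046
  pi_s_2 = 28054/115023
  pi_s_3 = 12463/76682
  pi_s_4 = 38923/230046
  pi_s_5 = 72805/230046

Verification (pi * P):
  24821/230046*1/20 + 28054/115023*3/20 + 12463/76682*1/10 + 38923/230046*1/5 + 72805/230046*1/20 = 24821/230046 = pi_s_1  (ok)
  24821/230046*2/5 + 28054/115023*1/10 + 12463/76682*3/20 + 38923/230046*3/20 + 72805/230046*2/5 = 28054/115023 = pi_s_2  (ok)
  24821/230046*3/20 + 28054/115023*1/5 + 12463/76682*1/10 + 38923/230046*1/5 + 72805/230046*3/20 = 12463/76682 = pi_s_3  (ok)
  24821/230046*1/10 + 28054/115023*7/20 + 12463/76682*3/10 + 38923/230046*1/20 + 72805/230046*1/20 = 38923/230046 = pi_s_4  (ok)
  24821/230046*3/10 + 28054/115023*1/5 + 12463/76682*7/20 + 38923/230046*2/5 + 72805/230046*7/20 = 72805/230046 = pi_s_5  (ok)

Answer: 24821/230046 28054/115023 12463/76682 38923/230046 72805/230046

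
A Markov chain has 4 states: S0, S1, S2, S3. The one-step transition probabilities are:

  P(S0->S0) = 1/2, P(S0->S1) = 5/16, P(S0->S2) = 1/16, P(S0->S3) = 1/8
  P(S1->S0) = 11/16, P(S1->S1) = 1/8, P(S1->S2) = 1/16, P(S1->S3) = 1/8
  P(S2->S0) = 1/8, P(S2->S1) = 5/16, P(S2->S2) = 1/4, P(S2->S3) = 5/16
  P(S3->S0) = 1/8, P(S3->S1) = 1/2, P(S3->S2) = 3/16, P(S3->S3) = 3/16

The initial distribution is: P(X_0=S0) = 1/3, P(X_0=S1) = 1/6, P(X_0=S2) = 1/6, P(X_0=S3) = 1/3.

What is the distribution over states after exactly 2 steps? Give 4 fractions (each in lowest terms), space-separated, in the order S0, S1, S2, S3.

Propagating the distribution step by step (d_{t+1} = d_t * P):
d_0 = (S0=1/3, S1=1/6, S2=1/6, S3=1/3)
  d_1[S0] = 1/3*1/2 + 1/6*11/16 + 1/6*1/8 + 1/3*1/8 = 11/32
  d_1[S1] = 1/3*5/16 + 1/6*1/8 + 1/6*5/16 + 1/3*1/2 = 11/32
  d_1[S2] = 1/3*1/16 + 1/6*1/16 + 1/6*1/4 + 1/3*3/16 = 13/96
  d_1[S3] = 1/3*1/8 + 1/6*1/8 + 1/6*5/16 + 1/3*3/16 = 17/96
d_1 = (S0=11/32, S1=11/32, S2=13/96, S3=17/96)
  d_2[S0] = 11/32*1/2 + 11/32*11/16 + 13/96*1/8 + 17/96*1/8 = 229/512
  d_2[S1] = 11/32*5/16 + 11/32*1/8 + 13/96*5/16 + 17/96*1/2 = 9/32
  d_2[S2] = 11/32*1/16 + 11/32*1/16 + 13/96*1/4 + 17/96*3/16 = 169/1536
  d_2[S3] = 11/32*1/8 + 11/32*1/8 + 13/96*5/16 + 17/96*3/16 = 31/192
d_2 = (S0=229/512, S1=9/32, S2=169/1536, S3=31/192)

Answer: 229/512 9/32 169/1536 31/192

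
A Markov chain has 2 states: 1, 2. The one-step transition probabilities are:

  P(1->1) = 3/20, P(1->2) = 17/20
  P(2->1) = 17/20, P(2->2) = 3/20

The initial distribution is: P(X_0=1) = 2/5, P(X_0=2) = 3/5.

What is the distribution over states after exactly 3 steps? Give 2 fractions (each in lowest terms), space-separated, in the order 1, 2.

Propagating the distribution step by step (d_{t+1} = d_t * P):
d_0 = (1=2/5, 2=3/5)
  d_1[1] = 2/5*3/20 + 3/5*17/20 = 57/100
  d_1[2] = 2/5*17/20 + 3/5*3/20 = 43/100
d_1 = (1=57/100, 2=43/100)
  d_2[1] = 57/100*3/20 + 43/100*17/20 = 451/1000
  d_2[2] = 57/100*17/20 + 43/100*3/20 = 549/1000
d_2 = (1=451/1000, 2=549/1000)
  d_3[1] = 451/1000*3/20 + 549/1000*17/20 = 5343/10000
  d_3[2] = 451/1000*17/20 + 549/1000*3/20 = 4657/10000
d_3 = (1=5343/10000, 2=4657/10000)

Answer: 5343/10000 4657/10000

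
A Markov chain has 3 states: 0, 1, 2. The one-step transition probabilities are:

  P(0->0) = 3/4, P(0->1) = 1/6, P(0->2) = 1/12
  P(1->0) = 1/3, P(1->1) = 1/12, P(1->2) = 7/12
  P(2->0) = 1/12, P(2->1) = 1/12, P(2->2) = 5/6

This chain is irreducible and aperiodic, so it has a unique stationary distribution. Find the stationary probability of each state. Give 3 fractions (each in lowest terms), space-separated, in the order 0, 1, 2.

The stationary distribution satisfies pi = pi * P, i.e.:
  pi_0 = 3/4*pi_0 + 1/3*pi_1 + 1/12*pi_2
  pi_1 = 1/6*pi_0 + 1/12*pi_1 + 1/12*pi_2
  pi_2 = 1/12*pi_0 + 7/12*pi_1 + 5/6*pi_2
with normalization: pi_0 + pi_1 + pi_2 = 1.

Using the first 2 balance equations plus normalization, the linear system A*pi = b is:
  [-1/4, 1/3, 1/12] . pi = 0
  [1/6, -11/12, 1/12] . pi = 0
  [1, 1, 1] . pi = 1

Solving yields:
  pi_0 = 1/3
  pi_1 = 1/9
  pi_2 = 5/9

Verification (pi * P):
  1/3*3/4 + 1/9*1/3 + 5/9*1/12 = 1/3 = pi_0  (ok)
  1/3*1/6 + 1/9*1/12 + 5/9*1/12 = 1/9 = pi_1  (ok)
  1/3*1/12 + 1/9*7/12 + 5/9*5/6 = 5/9 = pi_2  (ok)

Answer: 1/3 1/9 5/9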